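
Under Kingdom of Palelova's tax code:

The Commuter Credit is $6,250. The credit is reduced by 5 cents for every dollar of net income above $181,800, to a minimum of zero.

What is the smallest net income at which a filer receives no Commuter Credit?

$306,800

The credit falls by 5% of each dollar above $181,800, so it reaches zero when the excess is $6,250 / 5% = $125,000: income = $181,800 + $125,000 = $306,800.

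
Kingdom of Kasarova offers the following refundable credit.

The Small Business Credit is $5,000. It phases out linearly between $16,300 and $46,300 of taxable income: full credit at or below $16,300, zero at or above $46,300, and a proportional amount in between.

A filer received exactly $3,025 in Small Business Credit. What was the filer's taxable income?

$28,150

$3,025 is 3,025/5,000 of the full $5,000, so 1,975/5,000 of the $30,000 range has been used: income = $16,300 + $30,000 × 1,975/5,000 = $28,150.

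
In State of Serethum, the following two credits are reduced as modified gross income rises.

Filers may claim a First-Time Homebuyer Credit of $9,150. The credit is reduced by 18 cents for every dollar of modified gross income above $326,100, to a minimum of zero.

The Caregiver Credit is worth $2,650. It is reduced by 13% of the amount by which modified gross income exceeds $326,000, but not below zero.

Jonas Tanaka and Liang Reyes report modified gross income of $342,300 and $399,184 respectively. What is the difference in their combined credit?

$6,765

Jonas ($342,300): First-Time Homebuyer Credit: 18% of the $16,200 excess over $326,100 is $2,916; credit = $9,150 − $2,916 = $6,234. Caregiver Credit: 13% of the $16,300 excess over $326,000 is $2,119; credit = $2,650 − $2,119 = $531. total $6,234 + $531 = $6,765
Liang ($399,184): First-Time Homebuyer Credit: 18% of the $73,084 excess over $326,100 is $13,155.12 ≥ base, so the credit is $0. Caregiver Credit: 13% of the $73,184 excess over $326,000 is $9,513.92 ≥ base, so the credit is $0. total $0 + $0 = $0
Difference: |$6,765 − $0| = $6,765.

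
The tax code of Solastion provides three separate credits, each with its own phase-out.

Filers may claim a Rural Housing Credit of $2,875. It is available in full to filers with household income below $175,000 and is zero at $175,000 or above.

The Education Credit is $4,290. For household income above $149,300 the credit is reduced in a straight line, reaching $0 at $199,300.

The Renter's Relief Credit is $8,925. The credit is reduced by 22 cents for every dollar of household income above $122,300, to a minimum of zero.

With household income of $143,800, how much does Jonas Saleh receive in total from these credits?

Rural Housing Credit: $143,800 is below the $175,000 cutoff, so the full $2,875 applies.
Education Credit: $143,800 is at or below the $149,300 threshold, so the full $4,290 applies.
Renter's Relief Credit: 22% of the $21,500 excess over $122,300 is $4,730; credit = $8,925 − $4,730 = $4,195.
Total: $2,875 + $4,290 + $4,195 = $11,360.

$11,360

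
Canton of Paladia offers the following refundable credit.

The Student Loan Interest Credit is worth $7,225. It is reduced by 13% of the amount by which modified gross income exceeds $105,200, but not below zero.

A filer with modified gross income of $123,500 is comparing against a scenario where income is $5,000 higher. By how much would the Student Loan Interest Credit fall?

$650

At $123,500 — 13% of the $18,300 excess over $105,200 is $2,379; credit = $7,225 − $2,379 = $4,846.
At $128,500 — 13% of the $23,300 excess over $105,200 is $3,029; credit = $7,225 − $3,029 = $4,196.
Lost: $4,846 − $4,196 = $650.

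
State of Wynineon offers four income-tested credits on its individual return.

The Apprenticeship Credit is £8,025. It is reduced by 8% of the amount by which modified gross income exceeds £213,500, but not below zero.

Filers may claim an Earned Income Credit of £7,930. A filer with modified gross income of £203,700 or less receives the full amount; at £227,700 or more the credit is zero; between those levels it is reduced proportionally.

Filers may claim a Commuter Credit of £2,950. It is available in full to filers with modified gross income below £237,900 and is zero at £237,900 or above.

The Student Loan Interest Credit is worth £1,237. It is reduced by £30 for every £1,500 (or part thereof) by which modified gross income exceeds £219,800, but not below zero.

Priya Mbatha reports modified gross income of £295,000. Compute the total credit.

£1,505

Apprenticeship Credit: 8% of the £81,500 excess over £213,500 is £6,520; credit = £8,025 − £6,520 = £1,505.
Earned Income Credit: £295,000 is at or above £227,700, so the credit is £0.
Commuter Credit: £295,000 meets or exceeds the £237,900 cutoff, so the credit is £0.
Student Loan Interest Credit: income exceeds £219,800 by £75,200 → 51 increments × £30 = £1,530 ≥ base, so the credit is £0.
Total: £1,505 + £0 + £0 + £0 = £1,505.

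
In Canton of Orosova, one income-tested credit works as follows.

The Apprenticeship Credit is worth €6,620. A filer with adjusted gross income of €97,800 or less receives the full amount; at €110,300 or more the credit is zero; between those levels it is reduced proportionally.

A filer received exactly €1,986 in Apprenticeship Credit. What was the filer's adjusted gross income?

€1,986 is 1,986/6,620 of the full €6,620, so 4,634/6,620 of the €12,500 range has been used: income = €97,800 + €12,500 × 4,634/6,620 = €106,550.

€106,550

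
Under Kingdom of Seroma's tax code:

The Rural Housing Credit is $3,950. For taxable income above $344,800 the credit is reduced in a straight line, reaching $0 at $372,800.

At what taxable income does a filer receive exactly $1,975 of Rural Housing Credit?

$1,975 is 1,975/3,950 of the full $3,950, so 1,975/3,950 of the $28,000 range has been used: income = $344,800 + $28,000 × 1,975/3,950 = $358,800.

$358,800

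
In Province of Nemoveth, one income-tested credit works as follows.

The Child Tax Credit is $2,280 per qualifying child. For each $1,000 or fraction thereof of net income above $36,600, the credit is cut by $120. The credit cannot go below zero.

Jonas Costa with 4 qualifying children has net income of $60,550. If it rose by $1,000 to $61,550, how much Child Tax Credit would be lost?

At $60,550 — base = 4 × $2,280 = $9,120. income exceeds $36,600 by $23,950, which is 24 full-or-partial $1,000 increments; reduction = 24 × $120 = $2,880, leaving $6,240.
At $61,550 — base = 4 × $2,280 = $9,120. income exceeds $36,600 by $24,950, which is 25 full-or-partial $1,000 increments; reduction = 25 × $120 = $3,000, leaving $6,120.
Lost: $6,240 − $6,120 = $120.

$120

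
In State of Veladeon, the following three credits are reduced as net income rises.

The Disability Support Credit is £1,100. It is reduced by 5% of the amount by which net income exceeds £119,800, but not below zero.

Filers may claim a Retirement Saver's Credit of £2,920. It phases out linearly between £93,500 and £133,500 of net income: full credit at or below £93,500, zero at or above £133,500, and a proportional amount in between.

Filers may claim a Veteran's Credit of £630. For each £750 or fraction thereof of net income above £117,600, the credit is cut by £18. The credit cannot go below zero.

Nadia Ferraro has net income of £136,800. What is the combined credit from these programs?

£412

Disability Support Credit: 5% of the £17,000 excess over £119,800 is £850; credit = £1,100 − £850 = £250.
Retirement Saver's Credit: £136,800 is at or above £133,500, so the credit is £0.
Veteran's Credit: income exceeds £117,600 by £19,200, which is 26 full-or-partial £750 increments; reduction = 26 × £18 = £468, leaving £162.
Total: £250 + £0 + £162 = £412.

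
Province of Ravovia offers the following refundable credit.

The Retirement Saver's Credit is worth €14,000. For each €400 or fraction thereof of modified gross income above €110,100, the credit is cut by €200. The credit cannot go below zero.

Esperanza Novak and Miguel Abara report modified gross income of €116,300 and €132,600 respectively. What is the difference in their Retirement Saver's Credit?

Esperanza (€116,300): Retirement Saver's Credit: income exceeds €110,100 by €6,200, which is 16 full-or-partial €400 increments; reduction = 16 × €200 = €3,200, leaving €10,800.
Miguel (€132,600): Retirement Saver's Credit: income exceeds €110,100 by €22,500, which is 57 full-or-partial €400 increments; reduction = 57 × €200 = €11,400, leaving €2,600.
Difference: |€10,800 − €2,600| = €8,200.

€8,200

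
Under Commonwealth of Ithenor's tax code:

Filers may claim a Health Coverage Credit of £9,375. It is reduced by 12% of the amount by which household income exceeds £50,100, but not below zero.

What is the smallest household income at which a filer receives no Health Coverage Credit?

The credit falls by 12% of each pound above £50,100, so it reaches zero when the excess is £9,375 / 12% = £78,125: income = £50,100 + £78,125 = £128,225.

£128,225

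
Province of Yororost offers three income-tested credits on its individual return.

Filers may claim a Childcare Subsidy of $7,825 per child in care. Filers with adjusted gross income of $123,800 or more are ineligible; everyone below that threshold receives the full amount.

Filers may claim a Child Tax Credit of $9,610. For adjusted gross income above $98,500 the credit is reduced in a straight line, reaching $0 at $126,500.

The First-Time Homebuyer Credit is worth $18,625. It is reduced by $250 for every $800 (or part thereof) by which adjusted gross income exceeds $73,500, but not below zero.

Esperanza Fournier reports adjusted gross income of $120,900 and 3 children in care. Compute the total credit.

$29,022

Childcare Subsidy: base = 3 × $7,825 = $23,475. $120,900 is below the $123,800 cutoff, so the full $23,475 applies.
Child Tax Credit: $120,900 is $22,400 into a $28,000 phase-out range, leaving 5,600/28,000 of the credit: $9,610 × 5,600/28,000 = $1,922.
First-Time Homebuyer Credit: income exceeds $73,500 by $47,400, which is 60 full-or-partial $800 increments; reduction = 60 × $250 = $15,000, leaving $3,625.
Total: $23,475 + $1,922 + $3,625 = $29,022.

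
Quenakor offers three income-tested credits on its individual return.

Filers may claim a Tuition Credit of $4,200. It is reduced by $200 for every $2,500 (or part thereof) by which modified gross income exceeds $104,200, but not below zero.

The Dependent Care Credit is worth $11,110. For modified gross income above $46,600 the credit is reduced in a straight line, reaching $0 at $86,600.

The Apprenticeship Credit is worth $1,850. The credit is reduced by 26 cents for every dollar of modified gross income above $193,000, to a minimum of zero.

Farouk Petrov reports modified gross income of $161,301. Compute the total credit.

Tuition Credit: income exceeds $104,200 by $57,101 → 23 increments × $200 = $4,600 ≥ base, so the credit is $0.
Dependent Care Credit: $161,301 is at or above $86,600, so the credit is $0.
Apprenticeship Credit: $161,301 is at or below the $193,000 threshold, so the full $1,850 applies.
Total: $0 + $0 + $1,850 = $1,850.

$1,850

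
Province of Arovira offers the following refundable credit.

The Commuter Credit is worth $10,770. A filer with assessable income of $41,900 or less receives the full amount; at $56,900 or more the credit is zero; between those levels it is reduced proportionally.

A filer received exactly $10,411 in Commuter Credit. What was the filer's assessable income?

$10,411 is 10,411/10,770 of the full $10,770, so 359/10,770 of the $15,000 range has been used: income = $41,900 + $15,000 × 359/10,770 = $42,400.

$42,400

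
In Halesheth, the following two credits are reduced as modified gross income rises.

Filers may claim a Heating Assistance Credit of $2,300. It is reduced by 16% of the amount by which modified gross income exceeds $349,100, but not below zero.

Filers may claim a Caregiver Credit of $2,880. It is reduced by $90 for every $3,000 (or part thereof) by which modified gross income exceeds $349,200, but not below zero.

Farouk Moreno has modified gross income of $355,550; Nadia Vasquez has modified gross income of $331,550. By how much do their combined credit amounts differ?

Farouk ($355,550): Heating Assistance Credit: 16% of the $6,450 excess over $349,100 is $1,032; credit = $2,300 − $1,032 = $1,268. Caregiver Credit: income exceeds $349,200 by $6,350, which is 3 full-or-partial $3,000 increments; reduction = 3 × $90 = $270, leaving $2,610. total $1,268 + $2,610 = $3,878
Nadia ($331,550): Heating Assistance Credit: $331,550 is at or below the $349,100 threshold, so the full $2,300 applies. Caregiver Credit: $331,550 is at or below the $349,200 threshold, so the full $2,880 applies. total $2,300 + $2,880 = $5,180
Difference: |$3,878 − $5,180| = $1,302.

$1,302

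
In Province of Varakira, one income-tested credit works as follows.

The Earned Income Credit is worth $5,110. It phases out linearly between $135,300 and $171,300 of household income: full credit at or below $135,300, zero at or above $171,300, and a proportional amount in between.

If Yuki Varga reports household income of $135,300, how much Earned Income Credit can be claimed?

Earned Income Credit: $135,300 is at or below the $135,300 threshold, so the full $5,110 applies.

$5,110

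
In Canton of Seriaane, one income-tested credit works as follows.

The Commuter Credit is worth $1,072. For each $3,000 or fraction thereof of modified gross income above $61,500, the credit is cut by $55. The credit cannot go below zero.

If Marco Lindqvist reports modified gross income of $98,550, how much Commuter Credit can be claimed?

Commuter Credit: income exceeds $61,500 by $37,050, which is 13 full-or-partial $3,000 increments; reduction = 13 × $55 = $715, leaving $357.

$357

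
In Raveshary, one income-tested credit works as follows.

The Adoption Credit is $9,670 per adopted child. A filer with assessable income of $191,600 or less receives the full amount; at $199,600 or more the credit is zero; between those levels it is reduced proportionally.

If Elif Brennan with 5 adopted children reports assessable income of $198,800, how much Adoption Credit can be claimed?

$4,835

Adoption Credit: base = 5 × $9,670 = $48,350. $198,800 is $7,200 into a $8,000 phase-out range, leaving 800/8,000 of the credit: $48,350 × 800/8,000 = $4,835.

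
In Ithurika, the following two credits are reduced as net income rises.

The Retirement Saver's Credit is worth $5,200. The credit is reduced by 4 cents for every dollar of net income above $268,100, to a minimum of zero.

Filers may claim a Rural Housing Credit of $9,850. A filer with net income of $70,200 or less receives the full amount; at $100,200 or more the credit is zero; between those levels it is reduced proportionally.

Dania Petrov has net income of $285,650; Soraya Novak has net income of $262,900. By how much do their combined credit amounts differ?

Dania ($285,650): Retirement Saver's Credit: 4% of the $17,550 excess over $268,100 is $702; credit = $5,200 − $702 = $4,498. Rural Housing Credit: $285,650 is at or above $100,200, so the credit is $0. total $4,498 + $0 = $4,498
Soraya ($262,900): Retirement Saver's Credit: $262,900 is at or below the $268,100 threshold, so the full $5,200 applies. Rural Housing Credit: $262,900 is at or above $100,200, so the credit is $0. total $5,200 + $0 = $5,200
Difference: |$4,498 − $5,200| = $702.

$702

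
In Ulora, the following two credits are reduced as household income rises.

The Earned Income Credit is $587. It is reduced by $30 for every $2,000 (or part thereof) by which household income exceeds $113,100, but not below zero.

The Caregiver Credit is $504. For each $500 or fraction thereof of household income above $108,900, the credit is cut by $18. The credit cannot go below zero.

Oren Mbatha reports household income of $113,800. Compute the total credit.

Earned Income Credit: income exceeds $113,100 by $700, which is 1 full-or-partial $2,000 increment; reduction = 1 × $30 = $30, leaving $557.
Caregiver Credit: income exceeds $108,900 by $4,900, which is 10 full-or-partial $500 increments; reduction = 10 × $18 = $180, leaving $324.
Total: $557 + $324 = $881.

$881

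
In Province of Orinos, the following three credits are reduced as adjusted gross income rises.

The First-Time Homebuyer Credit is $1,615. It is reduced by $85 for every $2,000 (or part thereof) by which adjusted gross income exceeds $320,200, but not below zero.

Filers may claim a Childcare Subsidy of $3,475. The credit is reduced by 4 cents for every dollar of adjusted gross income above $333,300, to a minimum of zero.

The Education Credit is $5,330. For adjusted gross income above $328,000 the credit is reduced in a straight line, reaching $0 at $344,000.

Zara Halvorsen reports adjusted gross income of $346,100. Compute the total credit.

$3,473

First-Time Homebuyer Credit: income exceeds $320,200 by $25,900, which is 13 full-or-partial $2,000 increments; reduction = 13 × $85 = $1,105, leaving $510.
Childcare Subsidy: 4% of the $12,800 excess over $333,300 is $512; credit = $3,475 − $512 = $2,963.
Education Credit: $346,100 is at or above $344,000, so the credit is $0.
Total: $510 + $2,963 + $0 = $3,473.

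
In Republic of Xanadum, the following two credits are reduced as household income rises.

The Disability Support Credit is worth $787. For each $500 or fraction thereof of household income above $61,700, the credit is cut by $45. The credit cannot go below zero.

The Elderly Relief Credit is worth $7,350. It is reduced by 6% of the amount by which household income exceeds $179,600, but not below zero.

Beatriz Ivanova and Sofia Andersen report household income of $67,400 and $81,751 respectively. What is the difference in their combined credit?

$247

Beatriz ($67,400): Disability Support Credit: income exceeds $61,700 by $5,700, which is 12 full-or-partial $500 increments; reduction = 12 × $45 = $540, leaving $247. Elderly Relief Credit: $67,400 is at or below the $179,600 threshold, so the full $7,350 applies. total $247 + $7,350 = $7,597
Sofia ($81,751): Disability Support Credit: income exceeds $61,700 by $20,051 → 41 increments × $45 = $1,845 ≥ base, so the credit is $0. Elderly Relief Credit: $81,751 is at or below the $179,600 threshold, so the full $7,350 applies. total $0 + $7,350 = $7,350
Difference: |$7,597 − $7,350| = $247.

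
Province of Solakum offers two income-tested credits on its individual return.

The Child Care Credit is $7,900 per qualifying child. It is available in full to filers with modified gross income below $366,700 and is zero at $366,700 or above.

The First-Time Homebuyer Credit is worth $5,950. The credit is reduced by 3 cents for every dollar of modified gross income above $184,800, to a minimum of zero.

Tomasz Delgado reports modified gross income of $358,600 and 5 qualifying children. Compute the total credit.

Child Care Credit: base = 5 × $7,900 = $39,500. $358,600 is below the $366,700 cutoff, so the full $39,500 applies.
First-Time Homebuyer Credit: 3% of the $173,800 excess over $184,800 is $5,214; credit = $5,950 − $5,214 = $736.
Total: $39,500 + $736 = $40,236.

$40,236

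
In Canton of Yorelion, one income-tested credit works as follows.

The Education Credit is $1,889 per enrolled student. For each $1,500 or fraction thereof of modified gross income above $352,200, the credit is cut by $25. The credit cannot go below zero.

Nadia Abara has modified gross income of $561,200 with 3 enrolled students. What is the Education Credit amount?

$2,167

Education Credit: base = 3 × $1,889 = $5,667. income exceeds $352,200 by $209,000, which is 140 full-or-partial $1,500 increments; reduction = 140 × $25 = $3,500, leaving $2,167.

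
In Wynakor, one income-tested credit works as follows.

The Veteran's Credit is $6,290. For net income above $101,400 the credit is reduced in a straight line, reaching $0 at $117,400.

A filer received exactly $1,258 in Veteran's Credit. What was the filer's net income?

$114,200

$1,258 is 1,258/6,290 of the full $6,290, so 5,032/6,290 of the $16,000 range has been used: income = $101,400 + $16,000 × 5,032/6,290 = $114,200.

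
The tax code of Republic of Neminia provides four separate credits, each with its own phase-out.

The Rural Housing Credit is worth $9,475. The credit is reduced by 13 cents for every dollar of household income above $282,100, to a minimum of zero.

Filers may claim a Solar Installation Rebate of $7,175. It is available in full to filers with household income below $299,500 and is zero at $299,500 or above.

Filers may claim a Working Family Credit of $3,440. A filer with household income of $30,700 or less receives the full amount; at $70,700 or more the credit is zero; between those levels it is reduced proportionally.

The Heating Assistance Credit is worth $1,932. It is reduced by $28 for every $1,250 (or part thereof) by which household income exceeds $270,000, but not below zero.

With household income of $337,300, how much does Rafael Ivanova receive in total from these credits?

$2,719

Rural Housing Credit: 13% of the $55,200 excess over $282,100 is $7,176; credit = $9,475 − $7,176 = $2,299.
Solar Installation Rebate: $337,300 meets or exceeds the $299,500 cutoff, so the credit is $0.
Working Family Credit: $337,300 is at or above $70,700, so the credit is $0.
Heating Assistance Credit: income exceeds $270,000 by $67,300, which is 54 full-or-partial $1,250 increments; reduction = 54 × $28 = $1,512, leaving $420.
Total: $2,299 + $0 + $0 + $420 = $2,719.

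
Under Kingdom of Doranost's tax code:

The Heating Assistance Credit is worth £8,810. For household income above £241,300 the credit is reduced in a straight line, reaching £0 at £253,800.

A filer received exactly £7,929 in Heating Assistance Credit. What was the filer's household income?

£242,550

£7,929 is 7,929/8,810 of the full £8,810, so 881/8,810 of the £12,500 range has been used: income = £241,300 + £12,500 × 881/8,810 = £242,550.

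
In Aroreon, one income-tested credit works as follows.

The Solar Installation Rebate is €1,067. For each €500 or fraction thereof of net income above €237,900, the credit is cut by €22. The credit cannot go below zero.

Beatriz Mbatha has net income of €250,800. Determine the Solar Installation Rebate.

Solar Installation Rebate: income exceeds €237,900 by €12,900, which is 26 full-or-partial €500 increments; reduction = 26 × €22 = €572, leaving €495.

€495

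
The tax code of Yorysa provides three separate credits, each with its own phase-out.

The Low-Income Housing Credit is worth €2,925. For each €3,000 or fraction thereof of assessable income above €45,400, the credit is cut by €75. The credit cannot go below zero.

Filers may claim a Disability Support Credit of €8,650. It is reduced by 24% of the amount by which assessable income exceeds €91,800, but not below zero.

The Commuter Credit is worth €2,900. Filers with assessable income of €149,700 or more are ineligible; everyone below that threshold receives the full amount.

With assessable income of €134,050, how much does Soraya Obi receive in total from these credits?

Low-Income Housing Credit: income exceeds €45,400 by €88,650, which is 30 full-or-partial €3,000 increments; reduction = 30 × €75 = €2,250, leaving €675.
Disability Support Credit: 24% of the €42,250 excess over €91,800 is €10,140 ≥ base, so the credit is €0.
Commuter Credit: €134,050 is below the €149,700 cutoff, so the full €2,900 applies.
Total: €675 + €0 + €2,900 = €3,575.

€3,575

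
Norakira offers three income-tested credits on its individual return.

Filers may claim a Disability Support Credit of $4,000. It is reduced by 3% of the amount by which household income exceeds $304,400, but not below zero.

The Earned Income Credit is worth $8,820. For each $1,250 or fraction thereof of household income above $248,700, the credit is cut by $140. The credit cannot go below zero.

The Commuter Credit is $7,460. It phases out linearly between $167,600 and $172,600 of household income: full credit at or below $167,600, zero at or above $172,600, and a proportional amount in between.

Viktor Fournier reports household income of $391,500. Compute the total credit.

Disability Support Credit: 3% of the $87,100 excess over $304,400 is $2,613; credit = $4,000 − $2,613 = $1,387.
Earned Income Credit: income exceeds $248,700 by $142,800 → 115 increments × $140 = $16,100 ≥ base, so the credit is $0.
Commuter Credit: $391,500 is at or above $172,600, so the credit is $0.
Total: $1,387 + $0 + $0 = $1,387.

$1,387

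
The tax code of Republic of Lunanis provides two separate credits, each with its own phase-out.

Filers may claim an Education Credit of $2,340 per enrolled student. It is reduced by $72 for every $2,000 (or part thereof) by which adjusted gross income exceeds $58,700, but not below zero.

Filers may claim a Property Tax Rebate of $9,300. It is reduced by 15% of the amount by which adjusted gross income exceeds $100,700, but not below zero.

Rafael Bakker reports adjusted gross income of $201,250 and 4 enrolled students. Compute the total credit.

Education Credit: base = 4 × $2,340 = $9,360. income exceeds $58,700 by $142,550, which is 72 full-or-partial $2,000 increments; reduction = 72 × $72 = $5,184, leaving $4,176.
Property Tax Rebate: 15% of the $100,550 excess over $100,700 is $15,082.50 ≥ base, so the credit is $0.
Total: $4,176 + $0 = $4,176.

$4,176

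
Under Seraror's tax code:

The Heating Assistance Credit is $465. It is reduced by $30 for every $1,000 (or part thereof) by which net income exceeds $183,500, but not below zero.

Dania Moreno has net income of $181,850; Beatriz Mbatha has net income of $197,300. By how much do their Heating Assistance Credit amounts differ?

$420

Dania ($181,850): Heating Assistance Credit: $181,850 is at or below the $183,500 threshold, so the full $465 applies.
Beatriz ($197,300): Heating Assistance Credit: income exceeds $183,500 by $13,800, which is 14 full-or-partial $1,000 increments; reduction = 14 × $30 = $420, leaving $45.
Difference: |$465 − $45| = $420.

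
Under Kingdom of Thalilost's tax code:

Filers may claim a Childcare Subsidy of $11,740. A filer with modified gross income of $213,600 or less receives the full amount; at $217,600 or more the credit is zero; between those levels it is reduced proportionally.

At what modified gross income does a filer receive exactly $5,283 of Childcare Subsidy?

$215,800

$5,283 is 5,283/11,740 of the full $11,740, so 6,457/11,740 of the $4,000 range has been used: income = $213,600 + $4,000 × 6,457/11,740 = $215,800.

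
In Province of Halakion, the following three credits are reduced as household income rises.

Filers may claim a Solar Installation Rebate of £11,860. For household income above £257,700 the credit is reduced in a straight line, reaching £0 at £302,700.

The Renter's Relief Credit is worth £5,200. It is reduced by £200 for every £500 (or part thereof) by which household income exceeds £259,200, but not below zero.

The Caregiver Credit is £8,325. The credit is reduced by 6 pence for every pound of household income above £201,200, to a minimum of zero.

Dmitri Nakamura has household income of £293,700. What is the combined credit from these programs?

Solar Installation Rebate: £293,700 is £36,000 into a £45,000 phase-out range, leaving 9,000/45,000 of the credit: £11,860 × 9,000/45,000 = £2,372.
Renter's Relief Credit: income exceeds £259,200 by £34,500 → 69 increments × £200 = £13,800 ≥ base, so the credit is £0.
Caregiver Credit: 6% of the £92,500 excess over £201,200 is £5,550; credit = £8,325 − £5,550 = £2,775.
Total: £2,372 + £0 + £2,775 = £5,147.

£5,147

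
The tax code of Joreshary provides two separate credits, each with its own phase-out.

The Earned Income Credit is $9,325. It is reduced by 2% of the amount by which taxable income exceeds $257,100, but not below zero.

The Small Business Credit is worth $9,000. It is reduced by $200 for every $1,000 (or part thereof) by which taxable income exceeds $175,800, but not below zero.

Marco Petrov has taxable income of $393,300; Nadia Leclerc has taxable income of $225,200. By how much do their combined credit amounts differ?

Marco ($393,300): Earned Income Credit: 2% of the $136,200 excess over $257,100 is $2,724; credit = $9,325 − $2,724 = $6,601. Small Business Credit: income exceeds $175,800 by $217,500 → 218 increments × $200 = $43,600 ≥ base, so the credit is $0. total $6,601 + $0 = $6,601
Nadia ($225,200): Earned Income Credit: $225,200 is at or below the $257,100 threshold, so the full $9,325 applies. Small Business Credit: income exceeds $175,800 by $49,400 → 50 increments × $200 = $10,000 ≥ base, so the credit is $0. total $9,325 + $0 = $9,325
Difference: |$6,601 − $9,325| = $2,724.

$2,724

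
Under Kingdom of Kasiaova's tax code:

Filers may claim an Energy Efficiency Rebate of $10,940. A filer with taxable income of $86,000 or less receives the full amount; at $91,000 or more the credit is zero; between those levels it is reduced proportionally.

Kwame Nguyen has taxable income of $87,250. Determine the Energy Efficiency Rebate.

Energy Efficiency Rebate: $87,250 is $1,250 into a $5,000 phase-out range, leaving 3,750/5,000 of the credit: $10,940 × 3,750/5,000 = $8,205.

$8,205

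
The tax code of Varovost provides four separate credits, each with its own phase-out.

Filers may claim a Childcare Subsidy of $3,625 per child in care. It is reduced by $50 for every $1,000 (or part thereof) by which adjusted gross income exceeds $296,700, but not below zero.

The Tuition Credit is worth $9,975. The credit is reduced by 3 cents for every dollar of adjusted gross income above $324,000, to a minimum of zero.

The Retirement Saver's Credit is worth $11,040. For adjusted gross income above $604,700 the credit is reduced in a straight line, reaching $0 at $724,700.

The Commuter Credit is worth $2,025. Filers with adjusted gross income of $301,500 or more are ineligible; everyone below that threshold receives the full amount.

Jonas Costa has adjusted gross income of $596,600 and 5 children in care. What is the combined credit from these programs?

$15,962

Childcare Subsidy: base = 5 × $3,625 = $18,125. income exceeds $296,700 by $299,900, which is 300 full-or-partial $1,000 increments; reduction = 300 × $50 = $15,000, leaving $3,125.
Tuition Credit: 3% of the $272,600 excess over $324,000 is $8,178; credit = $9,975 − $8,178 = $1,797.
Retirement Saver's Credit: $596,600 is at or below the $604,700 threshold, so the full $11,040 applies.
Commuter Credit: $596,600 meets or exceeds the $301,500 cutoff, so the credit is $0.
Total: $3,125 + $1,797 + $11,040 + $0 = $15,962.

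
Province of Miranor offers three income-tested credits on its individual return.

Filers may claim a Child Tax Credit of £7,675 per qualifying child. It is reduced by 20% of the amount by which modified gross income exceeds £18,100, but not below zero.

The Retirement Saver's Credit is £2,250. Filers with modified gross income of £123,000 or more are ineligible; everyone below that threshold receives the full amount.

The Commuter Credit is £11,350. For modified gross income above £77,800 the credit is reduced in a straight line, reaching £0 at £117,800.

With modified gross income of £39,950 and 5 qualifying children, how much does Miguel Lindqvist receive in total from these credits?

Child Tax Credit: base = 5 × £7,675 = £38,375. 20% of the £21,850 excess over £18,100 is £4,370; credit = £38,375 − £4,370 = £34,005.
Retirement Saver's Credit: £39,950 is below the £123,000 cutoff, so the full £2,250 applies.
Commuter Credit: £39,950 is at or below the £77,800 threshold, so the full £11,350 applies.
Total: £34,005 + £2,250 + £11,350 = £47,605.

£47,605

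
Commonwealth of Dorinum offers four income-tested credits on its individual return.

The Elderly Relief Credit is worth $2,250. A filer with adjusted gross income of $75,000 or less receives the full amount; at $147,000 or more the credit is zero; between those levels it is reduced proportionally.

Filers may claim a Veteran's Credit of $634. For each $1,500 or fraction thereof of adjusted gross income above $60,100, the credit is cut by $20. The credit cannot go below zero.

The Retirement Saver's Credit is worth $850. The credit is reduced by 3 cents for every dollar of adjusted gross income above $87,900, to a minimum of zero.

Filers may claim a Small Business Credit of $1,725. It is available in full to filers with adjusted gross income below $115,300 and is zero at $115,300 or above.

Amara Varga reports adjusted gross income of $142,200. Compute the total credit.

$150

Elderly Relief Credit: $142,200 is $67,200 into a $72,000 phase-out range, leaving 4,800/72,000 of the credit: $2,250 × 4,800/72,000 = $150.
Veteran's Credit: income exceeds $60,100 by $82,100 → 55 increments × $20 = $1,100 ≥ base, so the credit is $0.
Retirement Saver's Credit: 3% of the $54,300 excess over $87,900 is $1,629 ≥ base, so the credit is $0.
Small Business Credit: $142,200 meets or exceeds the $115,300 cutoff, so the credit is $0.
Total: $150 + $0 + $0 + $0 = $150.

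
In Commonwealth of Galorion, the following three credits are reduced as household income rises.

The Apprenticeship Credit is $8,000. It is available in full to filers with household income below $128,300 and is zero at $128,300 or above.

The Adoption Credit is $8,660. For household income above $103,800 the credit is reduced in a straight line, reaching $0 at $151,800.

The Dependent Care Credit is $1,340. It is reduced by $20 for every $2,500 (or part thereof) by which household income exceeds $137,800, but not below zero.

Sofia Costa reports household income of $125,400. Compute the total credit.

$14,103

Apprenticeship Credit: $125,400 is below the $128,300 cutoff, so the full $8,000 applies.
Adoption Credit: $125,400 is $21,600 into a $48,000 phase-out range, leaving 26,400/48,000 of the credit: $8,660 × 26,400/48,000 = $4,763.
Dependent Care Credit: $125,400 is at or below the $137,800 threshold, so the full $1,340 applies.
Total: $8,000 + $4,763 + $1,340 = $14,103.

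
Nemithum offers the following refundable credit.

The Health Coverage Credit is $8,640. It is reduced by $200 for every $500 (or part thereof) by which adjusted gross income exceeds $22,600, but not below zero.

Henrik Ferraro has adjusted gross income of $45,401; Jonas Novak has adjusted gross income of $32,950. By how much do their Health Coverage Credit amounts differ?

$4,440

Henrik ($45,401): Health Coverage Credit: income exceeds $22,600 by $22,801 → 46 increments × $200 = $9,200 ≥ base, so the credit is $0.
Jonas ($32,950): Health Coverage Credit: income exceeds $22,600 by $10,350, which is 21 full-or-partial $500 increments; reduction = 21 × $200 = $4,200, leaving $4,440.
Difference: |$0 − $4,440| = $4,440.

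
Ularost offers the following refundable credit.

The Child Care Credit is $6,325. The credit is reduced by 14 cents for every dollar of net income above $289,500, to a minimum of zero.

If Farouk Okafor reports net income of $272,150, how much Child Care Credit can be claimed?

Child Care Credit: $272,150 is at or below the $289,500 threshold, so the full $6,325 applies.

$6,325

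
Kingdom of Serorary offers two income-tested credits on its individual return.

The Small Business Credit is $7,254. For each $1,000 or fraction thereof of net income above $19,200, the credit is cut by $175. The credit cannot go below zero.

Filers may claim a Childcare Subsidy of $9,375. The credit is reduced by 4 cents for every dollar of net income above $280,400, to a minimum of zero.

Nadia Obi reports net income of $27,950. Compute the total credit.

Small Business Credit: income exceeds $19,200 by $8,750, which is 9 full-or-partial $1,000 increments; reduction = 9 × $175 = $1,575, leaving $5,679.
Childcare Subsidy: $27,950 is at or below the $280,400 threshold, so the full $9,375 applies.
Total: $5,679 + $9,375 = $15,054.

$15,054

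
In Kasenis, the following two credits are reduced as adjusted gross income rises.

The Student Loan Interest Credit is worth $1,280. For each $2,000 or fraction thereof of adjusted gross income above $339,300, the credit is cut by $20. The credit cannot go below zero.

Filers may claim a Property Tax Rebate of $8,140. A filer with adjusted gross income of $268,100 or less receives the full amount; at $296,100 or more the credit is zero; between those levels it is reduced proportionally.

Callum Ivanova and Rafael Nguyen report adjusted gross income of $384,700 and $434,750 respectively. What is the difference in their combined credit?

Callum ($384,700): Student Loan Interest Credit: income exceeds $339,300 by $45,400, which is 23 full-or-partial $2,000 increments; reduction = 23 × $20 = $460, leaving $820. Property Tax Rebate: $384,700 is at or above $296,100, so the credit is $0. total $820 + $0 = $820
Rafael ($434,750): Student Loan Interest Credit: income exceeds $339,300 by $95,450, which is 48 full-or-partial $2,000 increments; reduction = 48 × $20 = $960, leaving $320. Property Tax Rebate: $434,750 is at or above $296,100, so the credit is $0. total $320 + $0 = $320
Difference: |$820 − $320| = $500.

$500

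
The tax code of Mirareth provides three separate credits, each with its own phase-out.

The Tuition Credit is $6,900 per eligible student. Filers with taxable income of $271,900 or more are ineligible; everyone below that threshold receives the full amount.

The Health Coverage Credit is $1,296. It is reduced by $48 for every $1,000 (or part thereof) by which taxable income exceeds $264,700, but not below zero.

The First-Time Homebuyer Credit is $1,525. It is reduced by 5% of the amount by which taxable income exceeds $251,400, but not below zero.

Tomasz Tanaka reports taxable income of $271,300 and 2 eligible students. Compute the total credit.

Tuition Credit: base = 2 × $6,900 = $13,800. $271,300 is below the $271,900 cutoff, so the full $13,800 applies.
Health Coverage Credit: income exceeds $264,700 by $6,600, which is 7 full-or-partial $1,000 increments; reduction = 7 × $48 = $336, leaving $960.
First-Time Homebuyer Credit: 5% of the $19,900 excess over $251,400 is $995; credit = $1,525 − $995 = $530.
Total: $13,800 + $960 + $530 = $15,290.

$15,290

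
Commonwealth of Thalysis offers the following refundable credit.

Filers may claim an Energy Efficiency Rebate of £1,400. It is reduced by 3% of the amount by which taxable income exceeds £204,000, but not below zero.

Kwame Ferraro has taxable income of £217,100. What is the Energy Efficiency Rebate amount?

Energy Efficiency Rebate: 3% of the £13,100 excess over £204,000 is £393; credit = £1,400 − £393 = £1,007.

£1,007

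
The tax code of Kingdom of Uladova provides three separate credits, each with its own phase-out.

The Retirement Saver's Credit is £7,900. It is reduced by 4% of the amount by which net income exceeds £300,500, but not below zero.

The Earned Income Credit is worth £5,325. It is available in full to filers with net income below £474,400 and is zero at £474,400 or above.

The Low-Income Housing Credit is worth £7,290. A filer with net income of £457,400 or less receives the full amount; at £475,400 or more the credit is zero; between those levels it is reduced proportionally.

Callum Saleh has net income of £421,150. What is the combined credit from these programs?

£15,689

Retirement Saver's Credit: 4% of the £120,650 excess over £300,500 is £4,826; credit = £7,900 − £4,826 = £3,074.
Earned Income Credit: £421,150 is below the £474,400 cutoff, so the full £5,325 applies.
Low-Income Housing Credit: £421,150 is at or below the £457,400 threshold, so the full £7,290 applies.
Total: £3,074 + £5,325 + £7,290 = £15,689.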